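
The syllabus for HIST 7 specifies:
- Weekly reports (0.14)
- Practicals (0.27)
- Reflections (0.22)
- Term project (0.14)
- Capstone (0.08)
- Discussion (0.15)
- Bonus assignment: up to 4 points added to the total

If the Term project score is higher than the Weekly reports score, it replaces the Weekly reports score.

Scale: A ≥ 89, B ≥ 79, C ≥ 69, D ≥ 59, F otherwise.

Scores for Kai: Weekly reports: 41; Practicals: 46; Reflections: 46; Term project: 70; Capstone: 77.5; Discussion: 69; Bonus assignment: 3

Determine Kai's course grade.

Term project (70) > Weekly reports (41), so Weekly reports counts as 70.
Weighted total:
  Weekly reports 70 × 0.14 = 9.8
  Practicals 46 × 0.27 = 12.42
  Reflections 46 × 0.22 = 10.12
  Term project 70 × 0.14 = 9.8
  Capstone 77.5 × 0.08 = 6.2
  Discussion 69 × 0.15 = 10.35
Sum = 58.69
Bonus assignment: 58.69 + 3 = 61.69
61.69 is ≥ 59 and < 69 → D

D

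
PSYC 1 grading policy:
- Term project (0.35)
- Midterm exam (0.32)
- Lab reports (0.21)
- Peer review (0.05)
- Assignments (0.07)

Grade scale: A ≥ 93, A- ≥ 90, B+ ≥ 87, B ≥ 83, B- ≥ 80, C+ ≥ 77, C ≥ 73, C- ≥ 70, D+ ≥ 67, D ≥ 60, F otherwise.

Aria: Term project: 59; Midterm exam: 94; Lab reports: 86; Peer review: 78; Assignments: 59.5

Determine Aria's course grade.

C

Weighted total:
  Term project 59 × 0.35 = 20.65
  Midterm exam 94 × 0.32 = 30.08
  Lab reports 86 × 0.21 = 18.06
  Peer review 78 × 0.05 = 3.9
  Assignments 59.5 × 0.07 = 4.165
Sum = 76.855
76.855 is ≥ 73 and < 77 → C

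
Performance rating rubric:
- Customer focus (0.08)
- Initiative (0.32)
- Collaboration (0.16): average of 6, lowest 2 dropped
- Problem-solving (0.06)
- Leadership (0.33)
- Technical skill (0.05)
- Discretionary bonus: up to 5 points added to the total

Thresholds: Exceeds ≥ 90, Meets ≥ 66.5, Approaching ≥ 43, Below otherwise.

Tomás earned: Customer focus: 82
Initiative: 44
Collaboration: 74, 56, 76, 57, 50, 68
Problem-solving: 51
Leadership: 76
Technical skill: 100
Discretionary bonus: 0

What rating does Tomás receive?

Approaching

Collaboration: drop 50, 56 → average of remaining 4 = 275/4 = 68.75
Weighted total:
  Customer focus 82 × 0.08 = 6.56
  Initiative 44 × 0.32 = 14.08
  Collaboration 68.75 × 0.16 = 11
  Problem-solving 51 × 0.06 = 3.06
  Leadership 76 × 0.33 = 25.08
  Technical skill 100 × 0.05 = 5
Sum = 64.78
Discretionary bonus: 64.78 + 0 = 64.78
64.78 is ≥ 43 and < 66.5 → Approaching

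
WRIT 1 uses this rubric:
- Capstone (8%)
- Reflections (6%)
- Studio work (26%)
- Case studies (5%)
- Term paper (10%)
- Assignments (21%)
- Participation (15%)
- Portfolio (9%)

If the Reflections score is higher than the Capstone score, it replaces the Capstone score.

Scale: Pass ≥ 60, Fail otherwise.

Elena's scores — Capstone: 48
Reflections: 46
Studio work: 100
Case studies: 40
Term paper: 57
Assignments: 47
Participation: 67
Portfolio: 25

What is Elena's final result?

Pass

Reflections (46) ≤ Capstone (48), so Capstone stays at 48.
Weighted total:
  Capstone 48 × 0.08 = 3.84
  Reflections 46 × 0.06 = 2.76
  Studio work 100 × 0.26 = 26
  Case studies 40 × 0.05 = 2
  Term paper 57 × 0.1 = 5.7
  Assignments 47 × 0.21 = 9.87
  Participation 67 × 0.15 = 10.05
  Portfolio 25 × 0.09 = 2.25
Sum = 62.47
62.47 ≥ 60 → Pass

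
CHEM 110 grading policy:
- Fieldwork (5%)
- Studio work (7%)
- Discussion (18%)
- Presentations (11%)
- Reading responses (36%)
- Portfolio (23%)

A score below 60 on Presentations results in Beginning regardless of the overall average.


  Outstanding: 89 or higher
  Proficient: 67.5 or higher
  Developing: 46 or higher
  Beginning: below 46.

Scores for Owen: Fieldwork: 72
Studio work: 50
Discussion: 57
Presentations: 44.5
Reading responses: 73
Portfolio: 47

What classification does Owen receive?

Presentations score 44.5 < 60: minimum not met.
Weighted total:
  Fieldwork 72 × 0.05 = 3.6
  Studio work 50 × 0.07 = 3.5
  Discussion 57 × 0.18 = 10.26
  Presentations 44.5 × 0.11 = 4.895
  Reading responses 73 × 0.36 = 26.28
  Portfolio 47 × 0.23 = 10.81
Sum = 59.345
Because the Presentations minimum was not met, the result is Beginning.

Beginning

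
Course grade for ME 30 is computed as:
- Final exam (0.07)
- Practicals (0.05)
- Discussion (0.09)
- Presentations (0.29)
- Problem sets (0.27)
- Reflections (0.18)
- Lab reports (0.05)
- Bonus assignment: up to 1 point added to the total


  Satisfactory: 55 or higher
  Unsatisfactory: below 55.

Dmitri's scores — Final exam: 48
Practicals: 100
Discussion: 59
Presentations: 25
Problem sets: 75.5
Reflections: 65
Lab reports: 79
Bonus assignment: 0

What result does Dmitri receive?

Satisfactory

Weighted total:
  Final exam 48 × 0.07 = 3.36
  Practicals 100 × 0.05 = 5
  Discussion 59 × 0.09 = 5.31
  Presentations 25 × 0.29 = 7.25
  Problem sets 75.5 × 0.27 = 20.385
  Reflections 65 × 0.18 = 11.7
  Lab reports 79 × 0.05 = 3.95
Sum = 56.955
Bonus assignment: 56.955 + 0 = 56.955
56.955 ≥ 55 → Satisfactory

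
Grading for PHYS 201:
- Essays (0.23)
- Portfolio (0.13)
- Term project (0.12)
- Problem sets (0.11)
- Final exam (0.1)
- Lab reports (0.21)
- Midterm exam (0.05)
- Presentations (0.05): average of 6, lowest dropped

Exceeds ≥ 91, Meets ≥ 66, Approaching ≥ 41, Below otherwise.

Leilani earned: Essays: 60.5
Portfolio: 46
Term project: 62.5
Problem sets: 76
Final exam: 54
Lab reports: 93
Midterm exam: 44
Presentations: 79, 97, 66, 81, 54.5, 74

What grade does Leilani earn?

Presentations: drop 54.5 → average of remaining 5 = 397/5 = 79.4
Weighted total:
  Essays 60.5 × 0.23 = 13.915
  Portfolio 46 × 0.13 = 5.98
  Term project 62.5 × 0.12 = 7.5
  Problem sets 76 × 0.11 = 8.36
  Final exam 54 × 0.1 = 5.4
  Lab reports 93 × 0.21 = 19.53
  Midterm exam 44 × 0.05 = 2.2
  Presentations 79.4 × 0.05 = 3.97
Sum = 66.855
66.855 is ≥ 66 and < 91 → Meets

Meets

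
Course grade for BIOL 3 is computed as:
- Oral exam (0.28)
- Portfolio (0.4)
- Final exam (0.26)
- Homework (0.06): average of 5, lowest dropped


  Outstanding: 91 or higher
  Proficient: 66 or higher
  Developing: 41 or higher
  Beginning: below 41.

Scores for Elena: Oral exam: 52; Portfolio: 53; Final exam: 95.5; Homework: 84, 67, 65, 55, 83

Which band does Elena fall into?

Developing

Homework: drop 55 → average of remaining 4 = 299/4 = 74.75
Weighted total:
  Oral exam 52 × 0.28 = 14.56
  Portfolio 53 × 0.4 = 21.2
  Final exam 95.5 × 0.26 = 24.83
  Homework 74.75 × 0.06 = 4.485
Sum = 65.075
65.075 is ≥ 41 and < 66 → Developing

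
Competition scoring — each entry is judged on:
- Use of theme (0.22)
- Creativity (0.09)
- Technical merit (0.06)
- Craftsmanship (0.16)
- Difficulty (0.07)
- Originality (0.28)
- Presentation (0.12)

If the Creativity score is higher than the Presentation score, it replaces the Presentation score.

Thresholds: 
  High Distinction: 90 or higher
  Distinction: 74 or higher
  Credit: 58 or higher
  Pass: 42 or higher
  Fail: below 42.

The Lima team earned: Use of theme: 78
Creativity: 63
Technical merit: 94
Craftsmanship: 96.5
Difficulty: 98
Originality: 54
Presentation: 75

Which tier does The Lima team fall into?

Distinction

Creativity (63) ≤ Presentation (75), so Presentation stays at 75.
Weighted total:
  Use of theme 78 × 0.22 = 17.16
  Creativity 63 × 0.09 = 5.67
  Technical merit 94 × 0.06 = 5.64
  Craftsmanship 96.5 × 0.16 = 15.44
  Difficulty 98 × 0.07 = 6.86
  Originality 54 × 0.28 = 15.12
  Presentation 75 × 0.12 = 9
Sum = 74.89
74.89 is ≥ 74 and < 90 → Distinction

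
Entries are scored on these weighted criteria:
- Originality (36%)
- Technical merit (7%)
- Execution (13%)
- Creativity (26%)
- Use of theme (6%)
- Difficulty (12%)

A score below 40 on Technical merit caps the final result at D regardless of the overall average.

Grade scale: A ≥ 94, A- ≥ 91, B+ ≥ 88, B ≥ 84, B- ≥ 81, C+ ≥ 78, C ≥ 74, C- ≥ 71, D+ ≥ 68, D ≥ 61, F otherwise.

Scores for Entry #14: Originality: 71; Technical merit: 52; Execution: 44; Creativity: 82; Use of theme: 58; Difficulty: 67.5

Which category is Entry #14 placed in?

Technical merit score 52 ≥ 40: minimum met.
Weighted total:
  Originality 71 × 0.36 = 25.56
  Technical merit 52 × 0.07 = 3.64
  Execution 44 × 0.13 = 5.72
  Creativity 82 × 0.26 = 21.32
  Use of theme 58 × 0.06 = 3.48
  Difficulty 67.5 × 0.12 = 8.1
Sum = 67.82
67.82 is ≥ 61 and < 68 → D

D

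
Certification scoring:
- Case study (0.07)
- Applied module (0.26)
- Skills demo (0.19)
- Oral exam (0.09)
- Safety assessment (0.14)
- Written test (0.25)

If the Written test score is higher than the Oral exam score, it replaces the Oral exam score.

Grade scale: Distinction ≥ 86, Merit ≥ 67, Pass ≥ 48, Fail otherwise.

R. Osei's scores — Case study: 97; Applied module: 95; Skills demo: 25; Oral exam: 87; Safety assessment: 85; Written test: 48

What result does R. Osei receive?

Merit

Written test (48) ≤ Oral exam (87), so Oral exam stays at 87.
Weighted total:
  Case study 97 × 0.07 = 6.79
  Applied module 95 × 0.26 = 24.7
  Skills demo 25 × 0.19 = 4.75
  Oral exam 87 × 0.09 = 7.83
  Safety assessment 85 × 0.14 = 11.9
  Written test 48 × 0.25 = 12
Sum = 67.97
67.97 is ≥ 67 and < 86 → Merit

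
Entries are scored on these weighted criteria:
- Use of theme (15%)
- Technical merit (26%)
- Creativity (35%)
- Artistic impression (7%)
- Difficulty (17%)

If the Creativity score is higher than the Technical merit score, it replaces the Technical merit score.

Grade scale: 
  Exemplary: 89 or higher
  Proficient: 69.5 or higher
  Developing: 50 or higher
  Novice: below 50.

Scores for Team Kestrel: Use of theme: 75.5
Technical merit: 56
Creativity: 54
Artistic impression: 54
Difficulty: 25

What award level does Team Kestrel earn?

Creativity (54) ≤ Technical merit (56), so Technical merit stays at 56.
Weighted total:
  Use of theme 75.5 × 0.15 = 11.325
  Technical merit 56 × 0.26 = 14.56
  Creativity 54 × 0.35 = 18.9
  Artistic impression 54 × 0.07 = 3.78
  Difficulty 25 × 0.17 = 4.25
Sum = 52.815
52.815 is ≥ 50 and < 69.5 → Developing

Developing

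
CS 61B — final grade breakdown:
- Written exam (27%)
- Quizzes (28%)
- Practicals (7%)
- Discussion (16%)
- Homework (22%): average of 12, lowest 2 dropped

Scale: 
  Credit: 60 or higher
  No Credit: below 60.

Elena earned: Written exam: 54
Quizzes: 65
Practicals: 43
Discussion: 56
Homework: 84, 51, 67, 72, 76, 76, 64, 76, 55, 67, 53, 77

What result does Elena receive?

Credit

Homework: drop 51, 53 → average of remaining 10 = 714/10 = 71.4
Weighted total:
  Written exam 54 × 0.27 = 14.58
  Quizzes 65 × 0.28 = 18.2
  Practicals 43 × 0.07 = 3.01
  Discussion 56 × 0.16 = 8.96
  Homework 71.4 × 0.22 = 15.708
Sum = 60.458
60.458 ≥ 60 → Credit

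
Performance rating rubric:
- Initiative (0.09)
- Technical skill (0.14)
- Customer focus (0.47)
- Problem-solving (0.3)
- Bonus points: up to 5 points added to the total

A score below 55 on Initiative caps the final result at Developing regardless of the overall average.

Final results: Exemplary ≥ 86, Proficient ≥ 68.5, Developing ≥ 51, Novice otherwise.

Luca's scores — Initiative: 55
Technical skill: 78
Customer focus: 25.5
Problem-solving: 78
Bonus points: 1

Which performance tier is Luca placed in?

Developing

Initiative score 55 ≥ 55: minimum met.
Weighted total:
  Initiative 55 × 0.09 = 4.95
  Technical skill 78 × 0.14 = 10.92
  Customer focus 25.5 × 0.47 = 11.985
  Problem-solving 78 × 0.3 = 23.4
Sum = 51.255
Bonus points: 51.255 + 1 = 52.255
52.255 is ≥ 51 and < 68.5 → Developing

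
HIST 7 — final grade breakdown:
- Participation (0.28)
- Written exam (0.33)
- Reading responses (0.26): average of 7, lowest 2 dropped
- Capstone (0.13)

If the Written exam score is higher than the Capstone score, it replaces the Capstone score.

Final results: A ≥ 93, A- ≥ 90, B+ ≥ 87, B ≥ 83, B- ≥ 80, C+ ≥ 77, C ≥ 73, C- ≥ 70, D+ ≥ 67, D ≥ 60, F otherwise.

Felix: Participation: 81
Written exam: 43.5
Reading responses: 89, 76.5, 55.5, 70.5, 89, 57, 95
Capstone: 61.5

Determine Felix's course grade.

Reading responses: drop 55.5, 57 → average of remaining 5 = 420/5 = 84
Written exam (43.5) ≤ Capstone (61.5), so Capstone stays at 61.5.
Weighted total:
  Participation 81 × 0.28 = 22.68
  Written exam 43.5 × 0.33 = 14.355
  Reading responses 84 × 0.26 = 21.84
  Capstone 61.5 × 0.13 = 7.995
Sum = 66.87
66.87 is ≥ 60 and < 67 → D

D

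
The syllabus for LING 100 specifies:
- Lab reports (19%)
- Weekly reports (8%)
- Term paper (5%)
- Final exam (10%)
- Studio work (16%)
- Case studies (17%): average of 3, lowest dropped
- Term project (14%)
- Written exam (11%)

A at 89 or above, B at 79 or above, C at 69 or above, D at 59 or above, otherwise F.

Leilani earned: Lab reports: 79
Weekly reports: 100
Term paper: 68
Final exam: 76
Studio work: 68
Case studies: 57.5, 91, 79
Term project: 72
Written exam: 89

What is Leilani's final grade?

Case studies: drop 57.5 → average of remaining 2 = 170/2 = 85
Weighted total:
  Lab reports 79 × 0.19 = 15.01
  Weekly reports 100 × 0.08 = 8
  Term paper 68 × 0.05 = 3.4
  Final exam 76 × 0.1 = 7.6
  Studio work 68 × 0.16 = 10.88
  Case studies 85 × 0.17 = 14.45
  Term project 72 × 0.14 = 10.08
  Written exam 89 × 0.11 = 9.79
Sum = 79.21
79.21 is ≥ 79 and < 89 → B

B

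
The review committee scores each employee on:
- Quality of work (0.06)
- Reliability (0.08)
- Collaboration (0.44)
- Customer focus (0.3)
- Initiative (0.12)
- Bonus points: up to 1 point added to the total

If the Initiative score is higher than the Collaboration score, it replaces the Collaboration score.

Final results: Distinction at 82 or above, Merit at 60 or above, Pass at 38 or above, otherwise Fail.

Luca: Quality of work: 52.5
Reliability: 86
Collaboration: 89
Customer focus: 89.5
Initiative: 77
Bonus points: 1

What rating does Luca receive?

Initiative (77) ≤ Collaboration (89), so Collaboration stays at 89.
Weighted total:
  Quality of work 52.5 × 0.06 = 3.15
  Reliability 86 × 0.08 = 6.88
  Collaboration 89 × 0.44 = 39.16
  Customer focus 89.5 × 0.3 = 26.85
  Initiative 77 × 0.12 = 9.24
Sum = 85.28
Bonus points: 85.28 + 1 = 86.28
86.28 ≥ 82 → Distinction

Distinction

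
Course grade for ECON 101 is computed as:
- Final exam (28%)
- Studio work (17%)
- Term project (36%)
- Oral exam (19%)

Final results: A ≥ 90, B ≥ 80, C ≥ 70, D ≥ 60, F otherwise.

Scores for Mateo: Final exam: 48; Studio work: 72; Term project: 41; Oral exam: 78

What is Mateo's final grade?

Weighted total:
  Final exam 48 × 0.28 = 13.44
  Studio work 72 × 0.17 = 12.24
  Term project 41 × 0.36 = 14.76
  Oral exam 78 × 0.19 = 14.82
Sum = 55.26
55.26 < 60 → F

F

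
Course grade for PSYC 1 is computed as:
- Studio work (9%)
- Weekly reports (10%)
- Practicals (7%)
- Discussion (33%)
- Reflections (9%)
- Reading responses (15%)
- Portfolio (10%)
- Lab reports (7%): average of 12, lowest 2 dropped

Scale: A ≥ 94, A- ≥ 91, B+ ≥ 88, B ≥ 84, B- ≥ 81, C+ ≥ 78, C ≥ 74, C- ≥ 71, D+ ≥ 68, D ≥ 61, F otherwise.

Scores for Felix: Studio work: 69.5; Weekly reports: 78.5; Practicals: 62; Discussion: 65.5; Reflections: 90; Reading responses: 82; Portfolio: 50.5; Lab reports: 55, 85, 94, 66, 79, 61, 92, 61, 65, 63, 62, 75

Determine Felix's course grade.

Lab reports: drop 55, 61 → average of remaining 10 = 742/10 = 74.2
Weighted total:
  Studio work 69.5 × 0.09 = 6.255
  Weekly reports 78.5 × 0.1 = 7.85
  Practicals 62 × 0.07 = 4.34
  Discussion 65.5 × 0.33 = 21.615
  Reflections 90 × 0.09 = 8.1
  Reading responses 82 × 0.15 = 12.3
  Portfolio 50.5 × 0.1 = 5.05
  Lab reports 74.2 × 0.07 = 5.194
Sum = 70.704
70.704 is ≥ 68 and < 71 → D+

D+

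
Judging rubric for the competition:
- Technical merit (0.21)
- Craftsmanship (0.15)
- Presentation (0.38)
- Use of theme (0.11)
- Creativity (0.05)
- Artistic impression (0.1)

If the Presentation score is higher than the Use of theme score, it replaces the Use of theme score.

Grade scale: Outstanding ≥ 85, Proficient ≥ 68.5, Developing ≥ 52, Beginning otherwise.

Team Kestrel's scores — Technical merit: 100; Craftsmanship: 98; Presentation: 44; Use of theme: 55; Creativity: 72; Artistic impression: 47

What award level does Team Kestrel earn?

Developing

Presentation (44) ≤ Use of theme (55), so Use of theme stays at 55.
Weighted total:
  Technical merit 100 × 0.21 = 21
  Craftsmanship 98 × 0.15 = 14.7
  Presentation 44 × 0.38 = 16.72
  Use of theme 55 × 0.11 = 6.05
  Creativity 72 × 0.05 = 3.6
  Artistic impression 47 × 0.1 = 4.7
Sum = 66.77
66.77 is ≥ 52 and < 68.5 → Developing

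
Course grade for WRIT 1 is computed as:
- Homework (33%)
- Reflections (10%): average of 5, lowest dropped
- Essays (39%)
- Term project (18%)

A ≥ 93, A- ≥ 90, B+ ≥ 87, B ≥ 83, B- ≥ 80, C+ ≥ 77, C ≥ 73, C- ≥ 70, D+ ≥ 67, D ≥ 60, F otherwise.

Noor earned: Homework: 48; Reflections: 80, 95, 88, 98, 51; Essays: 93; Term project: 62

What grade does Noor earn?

Reflections: drop 51 → average of remaining 4 = 361/4 = 90.25
Weighted total:
  Homework 48 × 0.33 = 15.84
  Reflections 90.25 × 0.1 = 9.025
  Essays 93 × 0.39 = 36.27
  Term project 62 × 0.18 = 11.16
Sum = 72.295
72.295 is ≥ 70 and < 73 → C-

C-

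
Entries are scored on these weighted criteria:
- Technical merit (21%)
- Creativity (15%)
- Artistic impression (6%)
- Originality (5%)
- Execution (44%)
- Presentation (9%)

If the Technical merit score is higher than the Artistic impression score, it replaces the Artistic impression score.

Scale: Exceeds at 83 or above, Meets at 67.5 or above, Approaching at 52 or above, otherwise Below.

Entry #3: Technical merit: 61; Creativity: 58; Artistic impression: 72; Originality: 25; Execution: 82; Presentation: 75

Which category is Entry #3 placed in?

Technical merit (61) ≤ Artistic impression (72), so Artistic impression stays at 72.
Weighted total:
  Technical merit 61 × 0.21 = 12.81
  Creativity 58 × 0.15 = 8.7
  Artistic impression 72 × 0.06 = 4.32
  Originality 25 × 0.05 = 1.25
  Execution 82 × 0.44 = 36.08
  Presentation 75 × 0.09 = 6.75
Sum = 69.91
69.91 is ≥ 67.5 and < 83 → Meets

Meets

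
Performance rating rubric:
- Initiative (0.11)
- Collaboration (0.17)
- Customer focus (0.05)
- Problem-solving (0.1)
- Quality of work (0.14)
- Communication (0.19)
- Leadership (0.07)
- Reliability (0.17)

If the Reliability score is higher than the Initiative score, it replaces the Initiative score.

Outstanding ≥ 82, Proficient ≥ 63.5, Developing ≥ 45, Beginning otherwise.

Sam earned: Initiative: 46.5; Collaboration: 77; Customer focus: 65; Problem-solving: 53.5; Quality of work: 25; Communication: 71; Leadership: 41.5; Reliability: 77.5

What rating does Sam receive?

Developing

Reliability (77.5) > Initiative (46.5), so Initiative counts as 77.5.
Weighted total:
  Initiative 77.5 × 0.11 = 8.525
  Collaboration 77 × 0.17 = 13.09
  Customer focus 65 × 0.05 = 3.25
  Problem-solving 53.5 × 0.1 = 5.35
  Quality of work 25 × 0.14 = 3.5
  Communication 71 × 0.19 = 13.49
  Leadership 41.5 × 0.07 = 2.905
  Reliability 77.5 × 0.17 = 13.175
Sum = 63.285
63.285 is ≥ 45 and < 63.5 → Developing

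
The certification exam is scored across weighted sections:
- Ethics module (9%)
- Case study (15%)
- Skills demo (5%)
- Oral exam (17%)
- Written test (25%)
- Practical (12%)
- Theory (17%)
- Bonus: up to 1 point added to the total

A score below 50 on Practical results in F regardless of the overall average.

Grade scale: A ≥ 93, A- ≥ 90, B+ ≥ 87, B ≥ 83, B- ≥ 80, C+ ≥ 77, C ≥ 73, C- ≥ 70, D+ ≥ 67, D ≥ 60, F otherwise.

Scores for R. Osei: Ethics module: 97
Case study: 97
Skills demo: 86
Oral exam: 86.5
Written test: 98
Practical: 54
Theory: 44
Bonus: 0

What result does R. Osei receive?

B-

Practical score 54 ≥ 50: minimum met.
Weighted total:
  Ethics module 97 × 0.09 = 8.73
  Case study 97 × 0.15 = 14.55
  Skills demo 86 × 0.05 = 4.3
  Oral exam 86.5 × 0.17 = 14.705
  Written test 98 × 0.25 = 24.5
  Practical 54 × 0.12 = 6.48
  Theory 44 × 0.17 = 7.48
Sum = 80.745
Bonus: 80.745 + 0 = 80.745
80.745 is ≥ 80 and < 83 → B-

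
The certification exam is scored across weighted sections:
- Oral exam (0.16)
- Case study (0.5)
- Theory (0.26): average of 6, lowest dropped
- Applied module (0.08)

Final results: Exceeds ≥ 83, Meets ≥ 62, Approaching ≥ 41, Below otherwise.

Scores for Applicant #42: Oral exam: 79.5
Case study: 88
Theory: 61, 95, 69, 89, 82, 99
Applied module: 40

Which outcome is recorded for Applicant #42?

Meets

Theory: drop 61 → average of remaining 5 = 434/5 = 86.8
Weighted total:
  Oral exam 79.5 × 0.16 = 12.72
  Case study 88 × 0.5 = 44
  Theory 86.8 × 0.26 = 22.568
  Applied module 40 × 0.08 = 3.2
Sum = 82.488
82.488 is ≥ 62 and < 83 → Meets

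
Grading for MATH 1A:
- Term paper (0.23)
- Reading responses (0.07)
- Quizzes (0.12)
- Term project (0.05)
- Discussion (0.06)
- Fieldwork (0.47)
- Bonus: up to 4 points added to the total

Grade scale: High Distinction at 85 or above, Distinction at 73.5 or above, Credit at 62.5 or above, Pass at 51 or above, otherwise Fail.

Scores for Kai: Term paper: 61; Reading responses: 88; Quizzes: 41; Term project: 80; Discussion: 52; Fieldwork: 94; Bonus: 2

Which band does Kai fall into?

Weighted total:
  Term paper 61 × 0.23 = 14.03
  Reading responses 88 × 0.07 = 6.16
  Quizzes 41 × 0.12 = 4.92
  Term project 80 × 0.05 = 4
  Discussion 52 × 0.06 = 3.12
  Fieldwork 94 × 0.47 = 44.18
Sum = 76.41
Bonus: 76.41 + 2 = 78.41
78.41 is ≥ 73.5 and < 85 → Distinction

Distinction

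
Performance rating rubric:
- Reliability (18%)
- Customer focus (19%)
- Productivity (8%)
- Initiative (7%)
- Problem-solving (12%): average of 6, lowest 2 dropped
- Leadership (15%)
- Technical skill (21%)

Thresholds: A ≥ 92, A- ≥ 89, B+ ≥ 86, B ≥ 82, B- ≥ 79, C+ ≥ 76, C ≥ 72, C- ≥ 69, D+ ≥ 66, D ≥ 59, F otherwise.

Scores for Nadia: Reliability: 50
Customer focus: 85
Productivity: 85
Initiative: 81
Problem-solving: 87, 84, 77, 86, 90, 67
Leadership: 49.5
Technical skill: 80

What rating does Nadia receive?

C

Problem-solving: drop 67, 77 → average of remaining 4 = 347/4 = 86.75
Weighted total:
  Reliability 50 × 0.18 = 9
  Customer focus 85 × 0.19 = 16.15
  Productivity 85 × 0.08 = 6.8
  Initiative 81 × 0.07 = 5.67
  Problem-solving 86.75 × 0.12 = 10.41
  Leadership 49.5 × 0.15 = 7.425
  Technical skill 80 × 0.21 = 16.8
Sum = 72.255
72.255 is ≥ 72 and < 76 → C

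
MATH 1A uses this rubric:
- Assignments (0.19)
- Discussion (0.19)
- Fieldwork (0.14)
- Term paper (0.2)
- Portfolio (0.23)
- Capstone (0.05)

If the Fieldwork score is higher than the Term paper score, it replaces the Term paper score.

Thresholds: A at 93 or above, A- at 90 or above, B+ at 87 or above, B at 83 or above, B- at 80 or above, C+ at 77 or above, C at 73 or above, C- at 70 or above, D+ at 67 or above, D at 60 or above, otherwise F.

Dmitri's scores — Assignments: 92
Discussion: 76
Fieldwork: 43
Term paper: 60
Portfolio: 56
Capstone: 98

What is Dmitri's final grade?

Fieldwork (43) ≤ Term paper (60), so Term paper stays at 60.
Weighted total:
  Assignments 92 × 0.19 = 17.48
  Discussion 76 × 0.19 = 14.44
  Fieldwork 43 × 0.14 = 6.02
  Term paper 60 × 0.2 = 12
  Portfolio 56 × 0.23 = 12.88
  Capstone 98 × 0.05 = 4.9
Sum = 67.72
67.72 is ≥ 67 and < 70 → D+

D+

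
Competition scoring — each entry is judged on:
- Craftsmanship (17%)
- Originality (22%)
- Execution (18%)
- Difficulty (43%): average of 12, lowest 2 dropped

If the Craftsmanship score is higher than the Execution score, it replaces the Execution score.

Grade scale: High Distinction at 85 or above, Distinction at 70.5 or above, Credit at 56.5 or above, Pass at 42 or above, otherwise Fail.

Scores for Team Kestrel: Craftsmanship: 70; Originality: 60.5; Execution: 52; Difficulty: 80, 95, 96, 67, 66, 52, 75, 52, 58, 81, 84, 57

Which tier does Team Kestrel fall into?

Difficulty: drop 52, 52 → average of remaining 10 = 759/10 = 75.9
Craftsmanship (70) > Execution (52), so Execution counts as 70.
Weighted total:
  Craftsmanship 70 × 0.17 = 11.9
  Originality 60.5 × 0.22 = 13.31
  Execution 70 × 0.18 = 12.6
  Difficulty 75.9 × 0.43 = 32.637
Sum = 70.447
70.447 is ≥ 56.5 and < 70.5 → Credit

Credit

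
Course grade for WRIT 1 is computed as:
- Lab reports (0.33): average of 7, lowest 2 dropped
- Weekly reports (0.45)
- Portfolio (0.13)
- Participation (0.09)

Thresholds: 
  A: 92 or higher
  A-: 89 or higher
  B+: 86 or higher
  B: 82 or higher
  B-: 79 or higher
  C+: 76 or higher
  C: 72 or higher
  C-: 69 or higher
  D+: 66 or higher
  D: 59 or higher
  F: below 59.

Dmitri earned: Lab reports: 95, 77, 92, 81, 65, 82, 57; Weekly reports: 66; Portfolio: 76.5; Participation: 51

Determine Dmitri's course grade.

C

Lab reports: drop 57, 65 → average of remaining 5 = 427/5 = 85.4
Weighted total:
  Lab reports 85.4 × 0.33 = 28.182
  Weekly reports 66 × 0.45 = 29.7
  Portfolio 76.5 × 0.13 = 9.945
  Participation 51 × 0.09 = 4.59
Sum = 72.417
72.417 is ≥ 72 and < 76 → C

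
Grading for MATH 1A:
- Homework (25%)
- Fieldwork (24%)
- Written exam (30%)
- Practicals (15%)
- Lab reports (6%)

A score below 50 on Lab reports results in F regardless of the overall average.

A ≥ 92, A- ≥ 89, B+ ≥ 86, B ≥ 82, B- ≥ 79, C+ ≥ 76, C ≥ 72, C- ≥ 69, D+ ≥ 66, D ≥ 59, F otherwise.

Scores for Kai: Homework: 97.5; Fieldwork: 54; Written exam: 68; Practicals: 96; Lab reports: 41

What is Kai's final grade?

Lab reports score 41 < 50: minimum not met.
Weighted total:
  Homework 97.5 × 0.25 = 24.375
  Fieldwork 54 × 0.24 = 12.96
  Written exam 68 × 0.3 = 20.4
  Practicals 96 × 0.15 = 14.4
  Lab reports 41 × 0.06 = 2.46
Sum = 74.595
Because the Lab reports minimum was not met, the result is F.

F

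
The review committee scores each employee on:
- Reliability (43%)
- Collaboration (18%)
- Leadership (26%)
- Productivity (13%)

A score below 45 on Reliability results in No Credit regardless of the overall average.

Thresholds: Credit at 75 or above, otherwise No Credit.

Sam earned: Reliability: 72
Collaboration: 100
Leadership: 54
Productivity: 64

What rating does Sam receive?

Reliability score 72 ≥ 45: minimum met.
Weighted total:
  Reliability 72 × 0.43 = 30.96
  Collaboration 100 × 0.18 = 18
  Leadership 54 × 0.26 = 14.04
  Productivity 64 × 0.13 = 8.32
Sum = 71.32
71.32 < 75 → No Credit

No Credit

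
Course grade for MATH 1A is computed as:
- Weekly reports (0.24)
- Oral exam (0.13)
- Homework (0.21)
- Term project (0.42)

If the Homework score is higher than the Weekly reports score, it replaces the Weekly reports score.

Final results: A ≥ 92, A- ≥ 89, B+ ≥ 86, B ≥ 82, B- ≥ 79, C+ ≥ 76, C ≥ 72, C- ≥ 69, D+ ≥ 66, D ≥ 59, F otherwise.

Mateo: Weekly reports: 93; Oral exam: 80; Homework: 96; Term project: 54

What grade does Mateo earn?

Homework (96) > Weekly reports (93), so Weekly reports counts as 96.
Weighted total:
  Weekly reports 96 × 0.24 = 23.04
  Oral exam 80 × 0.13 = 10.4
  Homework 96 × 0.21 = 20.16
  Term project 54 × 0.42 = 22.68
Sum = 76.28
76.28 is ≥ 76 and < 79 → C+

C+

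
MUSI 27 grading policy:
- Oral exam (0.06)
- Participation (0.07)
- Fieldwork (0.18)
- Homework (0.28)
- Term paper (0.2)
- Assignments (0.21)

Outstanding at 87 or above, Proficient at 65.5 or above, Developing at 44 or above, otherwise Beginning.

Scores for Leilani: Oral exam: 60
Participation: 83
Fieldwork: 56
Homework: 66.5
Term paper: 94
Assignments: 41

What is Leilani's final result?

Weighted total:
  Oral exam 60 × 0.06 = 3.6
  Participation 83 × 0.07 = 5.81
  Fieldwork 56 × 0.18 = 10.08
  Homework 66.5 × 0.28 = 18.62
  Term paper 94 × 0.2 = 18.8
  Assignments 41 × 0.21 = 8.61
Sum = 65.52
65.52 is ≥ 65.5 and < 87 → Proficient

Proficient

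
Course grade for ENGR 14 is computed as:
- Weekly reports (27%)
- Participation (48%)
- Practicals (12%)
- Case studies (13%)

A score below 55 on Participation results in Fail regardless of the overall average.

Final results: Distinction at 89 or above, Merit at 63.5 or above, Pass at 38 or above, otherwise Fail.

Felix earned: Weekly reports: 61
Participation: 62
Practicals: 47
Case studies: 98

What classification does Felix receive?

Participation score 62 ≥ 55: minimum met.
Weighted total:
  Weekly reports 61 × 0.27 = 16.47
  Participation 62 × 0.48 = 29.76
  Practicals 47 × 0.12 = 5.64
  Case studies 98 × 0.13 = 12.74
Sum = 64.61
64.61 is ≥ 63.5 and < 89 → Merit

Merit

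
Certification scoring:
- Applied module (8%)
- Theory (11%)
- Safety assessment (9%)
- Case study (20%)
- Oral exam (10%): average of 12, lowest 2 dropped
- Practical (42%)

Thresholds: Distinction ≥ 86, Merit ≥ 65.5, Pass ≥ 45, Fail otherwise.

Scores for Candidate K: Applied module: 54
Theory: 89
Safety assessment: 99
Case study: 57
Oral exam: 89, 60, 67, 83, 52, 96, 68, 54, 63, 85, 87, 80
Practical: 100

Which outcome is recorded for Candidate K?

Merit

Oral exam: drop 52, 54 → average of remaining 10 = 778/10 = 77.8
Weighted total:
  Applied module 54 × 0.08 = 4.32
  Theory 89 × 0.11 = 9.79
  Safety assessment 99 × 0.09 = 8.91
  Case study 57 × 0.2 = 11.4
  Oral exam 77.8 × 0.1 = 7.78
  Practical 100 × 0.42 = 42
Sum = 84.2
84.2 is ≥ 65.5 and < 86 → Merit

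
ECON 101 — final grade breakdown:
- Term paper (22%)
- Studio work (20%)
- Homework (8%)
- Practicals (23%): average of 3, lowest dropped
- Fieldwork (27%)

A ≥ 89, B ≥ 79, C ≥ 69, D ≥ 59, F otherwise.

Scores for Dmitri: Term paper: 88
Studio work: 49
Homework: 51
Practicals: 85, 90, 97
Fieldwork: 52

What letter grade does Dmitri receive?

D

Practicals: drop 85 → average of remaining 2 = 187/2 = 93.5
Weighted total:
  Term paper 88 × 0.22 = 19.36
  Studio work 49 × 0.2 = 9.8
  Homework 51 × 0.08 = 4.08
  Practicals 93.5 × 0.23 = 21.505
  Fieldwork 52 × 0.27 = 14.04
Sum = 68.785
68.785 is ≥ 59 and < 69 → D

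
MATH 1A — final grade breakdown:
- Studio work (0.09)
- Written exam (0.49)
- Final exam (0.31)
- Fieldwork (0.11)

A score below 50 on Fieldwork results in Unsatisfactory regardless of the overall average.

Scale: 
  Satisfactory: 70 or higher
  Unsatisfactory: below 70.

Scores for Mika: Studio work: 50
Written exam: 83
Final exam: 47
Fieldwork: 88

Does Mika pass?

Unsatisfactory

Fieldwork score 88 ≥ 50: minimum met.
Weighted total:
  Studio work 50 × 0.09 = 4.5
  Written exam 83 × 0.49 = 40.67
  Final exam 47 × 0.31 = 14.57
  Fieldwork 88 × 0.11 = 9.68
Sum = 69.42
69.42 < 70 → Unsatisfactory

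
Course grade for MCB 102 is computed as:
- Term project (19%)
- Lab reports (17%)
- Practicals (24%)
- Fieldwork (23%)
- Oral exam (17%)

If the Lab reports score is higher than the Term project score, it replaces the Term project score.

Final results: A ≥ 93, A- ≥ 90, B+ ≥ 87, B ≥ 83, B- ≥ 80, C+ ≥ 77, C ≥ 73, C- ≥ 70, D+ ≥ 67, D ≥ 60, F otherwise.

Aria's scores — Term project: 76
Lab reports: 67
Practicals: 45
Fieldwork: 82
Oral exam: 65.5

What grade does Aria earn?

D

Lab reports (67) ≤ Term project (76), so Term project stays at 76.
Weighted total:
  Term project 76 × 0.19 = 14.44
  Lab reports 67 × 0.17 = 11.39
  Practicals 45 × 0.24 = 10.8
  Fieldwork 82 × 0.23 = 18.86
  Oral exam 65.5 × 0.17 = 11.135
Sum = 66.625
66.625 is ≥ 60 and < 67 → D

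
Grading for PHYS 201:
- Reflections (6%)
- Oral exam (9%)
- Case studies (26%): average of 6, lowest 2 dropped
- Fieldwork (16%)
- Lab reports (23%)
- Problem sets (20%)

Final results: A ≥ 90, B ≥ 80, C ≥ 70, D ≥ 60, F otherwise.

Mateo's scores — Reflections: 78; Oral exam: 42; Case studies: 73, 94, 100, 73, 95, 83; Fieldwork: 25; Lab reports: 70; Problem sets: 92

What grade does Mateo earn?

C

Case studies: drop 73, 73 → average of remaining 4 = 372/4 = 93
Weighted total:
  Reflections 78 × 0.06 = 4.68
  Oral exam 42 × 0.09 = 3.78
  Case studies 93 × 0.26 = 24.18
  Fieldwork 25 × 0.16 = 4
  Lab reports 70 × 0.23 = 16.1
  Problem sets 92 × 0.2 = 18.4
Sum = 71.14
71.14 is ≥ 70 and < 80 → C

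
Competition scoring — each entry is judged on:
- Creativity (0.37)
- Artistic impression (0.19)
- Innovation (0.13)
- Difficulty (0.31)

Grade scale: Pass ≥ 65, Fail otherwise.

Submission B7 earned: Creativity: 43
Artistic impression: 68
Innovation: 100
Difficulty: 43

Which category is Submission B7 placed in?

Weighted total:
  Creativity 43 × 0.37 = 15.91
  Artistic impression 68 × 0.19 = 12.92
  Innovation 100 × 0.13 = 13
  Difficulty 43 × 0.31 = 13.33
Sum = 55.16
55.16 < 65 → Fail

Fail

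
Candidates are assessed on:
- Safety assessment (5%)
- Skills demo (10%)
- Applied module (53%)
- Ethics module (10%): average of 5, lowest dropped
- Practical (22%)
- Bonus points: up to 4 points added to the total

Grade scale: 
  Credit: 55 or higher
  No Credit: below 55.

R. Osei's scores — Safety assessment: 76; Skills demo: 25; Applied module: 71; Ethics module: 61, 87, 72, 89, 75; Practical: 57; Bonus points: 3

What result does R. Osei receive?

Credit

Ethics module: drop 61 → average of remaining 4 = 323/4 = 80.75
Weighted total:
  Safety assessment 76 × 0.05 = 3.8
  Skills demo 25 × 0.1 = 2.5
  Applied module 71 × 0.53 = 37.63
  Ethics module 80.75 × 0.1 = 8.075
  Practical 57 × 0.22 = 12.54
Sum = 64.545
Bonus points: 64.545 + 3 = 67.545
67.545 ≥ 55 → Credit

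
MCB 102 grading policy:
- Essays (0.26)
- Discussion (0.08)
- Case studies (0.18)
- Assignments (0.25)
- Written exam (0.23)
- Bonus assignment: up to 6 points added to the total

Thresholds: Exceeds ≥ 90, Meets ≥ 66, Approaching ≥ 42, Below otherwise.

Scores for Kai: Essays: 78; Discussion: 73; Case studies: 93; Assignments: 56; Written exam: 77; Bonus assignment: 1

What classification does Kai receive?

Meets

Weighted total:
  Essays 78 × 0.26 = 20.28
  Discussion 73 × 0.08 = 5.84
  Case studies 93 × 0.18 = 16.74
  Assignments 56 × 0.25 = 14
  Written exam 77 × 0.23 = 17.71
Sum = 74.57
Bonus assignment: 74.57 + 1 = 75.57
75.57 is ≥ 66 and < 90 → Meets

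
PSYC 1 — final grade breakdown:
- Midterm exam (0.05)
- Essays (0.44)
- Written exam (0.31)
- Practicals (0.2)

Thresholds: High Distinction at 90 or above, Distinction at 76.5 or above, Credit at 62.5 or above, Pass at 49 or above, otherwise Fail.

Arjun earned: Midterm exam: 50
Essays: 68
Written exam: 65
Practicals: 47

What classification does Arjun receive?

Pass

Weighted total:
  Midterm exam 50 × 0.05 = 2.5
  Essays 68 × 0.44 = 29.92
  Written exam 65 × 0.31 = 20.15
  Practicals 47 × 0.2 = 9.4
Sum = 61.97
61.97 is ≥ 49 and < 62.5 → Pass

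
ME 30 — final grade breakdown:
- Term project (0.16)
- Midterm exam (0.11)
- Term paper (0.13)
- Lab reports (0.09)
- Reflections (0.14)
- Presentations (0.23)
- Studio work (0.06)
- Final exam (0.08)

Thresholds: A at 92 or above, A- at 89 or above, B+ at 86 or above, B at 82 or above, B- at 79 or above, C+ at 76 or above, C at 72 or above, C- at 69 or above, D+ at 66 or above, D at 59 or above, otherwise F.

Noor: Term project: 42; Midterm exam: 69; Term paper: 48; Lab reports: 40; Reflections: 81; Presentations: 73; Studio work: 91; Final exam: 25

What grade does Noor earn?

Weighted total:
  Term project 42 × 0.16 = 6.72
  Midterm exam 69 × 0.11 = 7.59
  Term paper 48 × 0.13 = 6.24
  Lab reports 40 × 0.09 = 3.6
  Reflections 81 × 0.14 = 11.34
  Presentations 73 × 0.23 = 16.79
  Studio work 91 × 0.06 = 5.46
  Final exam 25 × 0.08 = 2
Sum = 59.74
59.74 is ≥ 59 and < 66 → D

D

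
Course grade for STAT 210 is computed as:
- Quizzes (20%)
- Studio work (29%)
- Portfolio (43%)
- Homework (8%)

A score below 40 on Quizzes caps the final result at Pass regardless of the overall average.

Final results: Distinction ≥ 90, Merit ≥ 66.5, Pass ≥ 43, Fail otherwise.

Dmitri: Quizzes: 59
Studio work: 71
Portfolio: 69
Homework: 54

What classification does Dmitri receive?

Quizzes score 59 ≥ 40: minimum met.
Weighted total:
  Quizzes 59 × 0.2 = 11.8
  Studio work 71 × 0.29 = 20.59
  Portfolio 69 × 0.43 = 29.67
  Homework 54 × 0.08 = 4.32
Sum = 66.38
66.38 is ≥ 43 and < 66.5 → Pass

Pass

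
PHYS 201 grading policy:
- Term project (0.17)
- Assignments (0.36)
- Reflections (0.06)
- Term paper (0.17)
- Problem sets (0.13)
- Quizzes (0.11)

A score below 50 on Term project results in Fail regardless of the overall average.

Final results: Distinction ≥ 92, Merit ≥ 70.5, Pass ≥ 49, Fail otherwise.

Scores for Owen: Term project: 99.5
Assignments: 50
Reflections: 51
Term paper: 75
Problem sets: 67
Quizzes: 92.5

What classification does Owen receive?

Pass

Term project score 99.5 ≥ 50: minimum met.
Weighted total:
  Term project 99.5 × 0.17 = 16.915
  Assignments 50 × 0.36 = 18
  Reflections 51 × 0.06 = 3.06
  Term paper 75 × 0.17 = 12.75
  Problem sets 67 × 0.13 = 8.71
  Quizzes 92.5 × 0.11 = 10.175
Sum = 69.61
69.61 is ≥ 49 and < 70.5 → Pass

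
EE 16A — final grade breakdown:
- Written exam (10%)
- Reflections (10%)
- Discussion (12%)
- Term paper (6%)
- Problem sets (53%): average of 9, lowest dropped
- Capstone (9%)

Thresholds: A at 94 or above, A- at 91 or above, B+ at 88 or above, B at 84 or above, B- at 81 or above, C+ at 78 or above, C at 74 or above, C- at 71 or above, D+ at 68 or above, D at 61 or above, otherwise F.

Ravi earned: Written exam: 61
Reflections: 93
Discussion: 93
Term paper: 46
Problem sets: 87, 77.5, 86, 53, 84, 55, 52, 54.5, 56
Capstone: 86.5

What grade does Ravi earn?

C-

Problem sets: drop 52 → average of remaining 8 = 553/8 = 69.125
Weighted total:
  Written exam 61 × 0.1 = 6.1
  Reflections 93 × 0.1 = 9.3
  Discussion 93 × 0.12 = 11.16
  Term paper 46 × 0.06 = 2.76
  Problem sets 69.125 × 0.53 = 36.63625
  Capstone 86.5 × 0.09 = 7.785
Sum = 73.74125
73.74125 is ≥ 71 and < 74 → C-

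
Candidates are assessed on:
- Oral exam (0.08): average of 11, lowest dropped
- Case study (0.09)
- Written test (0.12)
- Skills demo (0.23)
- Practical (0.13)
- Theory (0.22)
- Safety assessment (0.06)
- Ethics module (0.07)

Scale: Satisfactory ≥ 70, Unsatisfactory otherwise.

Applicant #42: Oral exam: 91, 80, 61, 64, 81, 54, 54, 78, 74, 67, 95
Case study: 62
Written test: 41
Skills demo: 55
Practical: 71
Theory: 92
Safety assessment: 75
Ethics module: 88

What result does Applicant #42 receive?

Oral exam: drop 54 → average of remaining 10 = 745/10 = 74.5
Weighted total:
  Oral exam 74.5 × 0.08 = 5.96
  Case study 62 × 0.09 = 5.58
  Written test 41 × 0.12 = 4.92
  Skills demo 55 × 0.23 = 12.65
  Practical 71 × 0.13 = 9.23
  Theory 92 × 0.22 = 20.24
  Safety assessment 75 × 0.06 = 4.5
  Ethics module 88 × 0.07 = 6.16
Sum = 69.24
69.24 < 70 → Unsatisfactory

Unsatisfactory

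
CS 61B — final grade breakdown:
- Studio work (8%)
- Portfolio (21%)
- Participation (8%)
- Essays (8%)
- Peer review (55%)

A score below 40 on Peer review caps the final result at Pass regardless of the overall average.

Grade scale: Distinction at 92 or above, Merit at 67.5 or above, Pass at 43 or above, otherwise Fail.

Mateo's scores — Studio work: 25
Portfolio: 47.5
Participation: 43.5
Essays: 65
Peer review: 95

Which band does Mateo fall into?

Peer review score 95 ≥ 40: minimum met.
Weighted total:
  Studio work 25 × 0.08 = 2
  Portfolio 47.5 × 0.21 = 9.975
  Participation 43.5 × 0.08 = 3.48
  Essays 65 × 0.08 = 5.2
  Peer review 95 × 0.55 = 52.25
Sum = 72.905
72.905 is ≥ 67.5 and < 92 → Merit

Merit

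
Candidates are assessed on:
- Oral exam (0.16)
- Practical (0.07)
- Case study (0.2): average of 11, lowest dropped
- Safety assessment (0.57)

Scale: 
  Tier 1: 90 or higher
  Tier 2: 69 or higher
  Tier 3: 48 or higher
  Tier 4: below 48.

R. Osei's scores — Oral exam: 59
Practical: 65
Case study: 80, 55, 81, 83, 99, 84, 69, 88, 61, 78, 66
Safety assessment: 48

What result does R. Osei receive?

Tier 3

Case study: drop 55 → average of remaining 10 = 789/10 = 78.9
Weighted total:
  Oral exam 59 × 0.16 = 9.44
  Practical 65 × 0.07 = 4.55
  Case study 78.9 × 0.2 = 15.78
  Safety assessment 48 × 0.57 = 27.36
Sum = 57.13
57.13 is ≥ 48 and < 69 → Tier 3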